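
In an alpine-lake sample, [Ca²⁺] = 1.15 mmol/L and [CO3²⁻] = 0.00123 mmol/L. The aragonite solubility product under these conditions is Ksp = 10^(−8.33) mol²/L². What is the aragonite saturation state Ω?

Ω = 0.302

Ksp = 10^(−8.33) = 4.677×10^-9
Ω = [Ca²⁺][CO3²⁻]/Ksp = (1.15×10^-3)(0.00123×10^-3) / 4.677×10^-9 = 0.302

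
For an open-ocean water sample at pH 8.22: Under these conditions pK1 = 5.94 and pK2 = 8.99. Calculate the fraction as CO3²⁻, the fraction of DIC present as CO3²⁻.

α₂ = 0.145

α₂ = 1 / (1 + [H⁺]/K2 + [H⁺]²/(K1K2)) = 1 / (1 + 10^+0.77 + 10^-1.51)
   = 1 / (1 + 5.8884 + 0.030903) = 1/6.9193 = 0.1445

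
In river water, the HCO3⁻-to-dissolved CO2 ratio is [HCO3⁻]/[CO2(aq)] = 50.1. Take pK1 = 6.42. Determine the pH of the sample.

From K1 = [H⁺][HCO3⁻]/[CO2(aq)]:  pH = pK1 + log₁₀([HCO3⁻]/[CO2(aq)])
log₁₀(50.1) = +1.700
pH = 6.42 + (+1.700) = 8.12

pH = 8.12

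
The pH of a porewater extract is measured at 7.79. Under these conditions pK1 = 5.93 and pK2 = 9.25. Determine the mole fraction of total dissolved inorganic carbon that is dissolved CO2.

α₀ = 1 / (1 + K1/[H⁺] + K1K2/[H⁺]²) = 1 / (1 + 10^+1.86 + 10^+0.40)
   = 1 / (1 + 72.444 + 2.5119) = 1/75.955 = 0.01317

α₀ = 0.0132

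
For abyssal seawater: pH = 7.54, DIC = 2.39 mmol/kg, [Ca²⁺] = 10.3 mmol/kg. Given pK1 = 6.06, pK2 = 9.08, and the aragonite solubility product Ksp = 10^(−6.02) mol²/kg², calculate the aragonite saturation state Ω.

α₂ = 1 / (1 + [H⁺]/K2 + [H⁺]²/(K1K2)) = 1 / (1 + 10^+1.54 + 10^+0.06)
   = 1 / (1 + 34.674 + 1.1482) = 1/36.822 = 0.02716
[CO3²⁻] = α₂ × DIC = 0.02716 × 2.39 = 0.06491 mmol/kg
Ksp = 10^(−6.02) = 9.550×10^-7
Ω = [Ca²⁺][CO3²⁻]/Ksp = (10.3×10^-3)(6.491×10^-5) / 9.550×10^-7 = 0.700

Ω = 0.700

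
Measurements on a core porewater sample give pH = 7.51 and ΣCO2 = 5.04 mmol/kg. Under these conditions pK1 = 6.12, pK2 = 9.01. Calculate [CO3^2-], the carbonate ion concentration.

α₂ = 1 / (1 + [H⁺]/K2 + [H⁺]²/(K1K2)) = 1 / (1 + 10^+1.50 + 10^+0.11)
   = 1 / (1 + 31.623 + 1.2882) = 1/33.911 = 0.02949
[CO3²⁻] = α₂ × DIC = 0.02949 × 5.04 = 0.149 mmol/kg

[CO3²⁻] = 0.149 mmol/kg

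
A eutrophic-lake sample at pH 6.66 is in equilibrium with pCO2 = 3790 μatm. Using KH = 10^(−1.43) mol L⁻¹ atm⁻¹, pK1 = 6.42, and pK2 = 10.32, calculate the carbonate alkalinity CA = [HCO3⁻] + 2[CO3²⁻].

CA = 0.245 mmol/L

[CO2*] = KH · pCO2 = 10^(−1.43) × 3790×10^-6 = 1.408×10^-4 mol/L
α₀ = 1/(1 + K1/[H⁺] + K1K2/[H⁺]²) = 1/(1 + 10^+0.24 + 10^-3.42) = 0.3652
DIC = [CO2*]/α₀ = 1.408×10^-4 / 0.3652 = 0.3856 mmol/L
CA = (α₁ + 2α₂)·DIC = (0.6347 + 2×0.0001388) × 0.3856 = 0.245 mmol/L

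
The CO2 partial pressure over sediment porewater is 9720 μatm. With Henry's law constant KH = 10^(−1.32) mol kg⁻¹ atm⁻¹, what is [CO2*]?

KH = 10^(−1.32) = 4.786×10^-2 mol kg⁻¹ atm⁻¹
[CO2*] = KH · pCO2 = 4.786×10^-2 × 9720×10^-6 atm = 4.65×10^-4 mol/kg

[CO2*] = 465 μmol/kg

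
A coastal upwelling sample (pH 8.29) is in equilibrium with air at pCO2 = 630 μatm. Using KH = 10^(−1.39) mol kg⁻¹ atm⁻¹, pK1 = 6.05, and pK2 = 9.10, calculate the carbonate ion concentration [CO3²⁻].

[CO2*] = KH · pCO2 = 10^(−1.39) × 630×10^-6 = 2.566×10^-5 mol/kg
α₀ = 1/(1 + K1/[H⁺] + K1K2/[H⁺]²) = 1/(1 + 10^+2.24 + 10^+1.43) = 0.004958
DIC = [CO2*]/α₀ = 2.566×10^-5 / 0.004958 = 5.177 mmol/kg
[CO3²⁻] = α₂·DIC; α₂ = 0.1334, so [CO3²⁻] = 0.1334 × 5.177 = 0.691 mmol/kg

[CO3²⁻] = 0.691 mmol/kg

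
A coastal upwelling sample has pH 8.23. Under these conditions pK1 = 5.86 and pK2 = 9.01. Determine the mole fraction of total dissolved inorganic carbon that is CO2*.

α₀ = 1 / (1 + K1/[H⁺] + K1K2/[H⁺]²) = 1 / (1 + 10^+2.37 + 10^+1.59)
   = 1 / (1 + 234.42 + 38.905) = 1/274.33 = 0.003645

α₀ = 0.00365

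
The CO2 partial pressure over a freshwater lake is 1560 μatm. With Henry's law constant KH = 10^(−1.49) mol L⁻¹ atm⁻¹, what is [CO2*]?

[CO2*] = 50.5 μmol/L

KH = 10^(−1.49) = 3.236×10^-2 mol L⁻¹ atm⁻¹
[CO2*] = KH · pCO2 = 3.236×10^-2 × 1560×10^-6 atm = 5.05×10^-5 mol/L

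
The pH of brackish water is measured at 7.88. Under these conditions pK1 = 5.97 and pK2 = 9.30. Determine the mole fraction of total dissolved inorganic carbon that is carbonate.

α₂ = 1 / (1 + [H⁺]/K2 + [H⁺]²/(K1K2)) = 1 / (1 + 10^+1.42 + 10^-0.49)
   = 1 / (1 + 26.303 + 0.32359) = 1/27.626 = 0.03620

α₂ = 0.0362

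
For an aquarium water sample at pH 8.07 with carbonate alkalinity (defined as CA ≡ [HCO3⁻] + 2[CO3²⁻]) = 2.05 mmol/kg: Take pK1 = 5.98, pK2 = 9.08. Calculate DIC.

CA = [HCO3⁻] + 2[CO3²⁻] = (α₁ + 2α₂)·DIC
At pH 8.07: [H⁺]/K1 = 10^-2.09 = 0.0081283, K2/[H⁺] = 10^-1.01 = 0.097724
α₁ = 1/(1 + 0.0081283 + 0.097724) = 1/1.1059 = 0.9043; α₂ = α₁·K2/[H⁺] = 0.08837
α₁ + 2α₂ = 1.0810
DIC = CA / (α₁ + 2α₂) = 2.05 / 1.0810 = 1.90 mmol/kg

DIC = 1.90 mmol/kg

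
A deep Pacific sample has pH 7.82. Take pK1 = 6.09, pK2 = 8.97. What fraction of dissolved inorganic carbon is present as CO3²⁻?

α₂ = 0.0650

α₂ = 1 / (1 + [H⁺]/K2 + [H⁺]²/(K1K2)) = 1 / (1 + 10^+1.15 + 10^-0.58)
   = 1 / (1 + 14.125 + 0.26303) = 1/15.388 = 0.06498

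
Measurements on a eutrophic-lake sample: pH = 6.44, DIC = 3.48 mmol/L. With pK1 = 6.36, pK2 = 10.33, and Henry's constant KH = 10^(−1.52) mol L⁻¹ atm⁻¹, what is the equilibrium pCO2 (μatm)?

pCO2 = 5.23×10^4 μatm

α₀ = 1 / (1 + K1/[H⁺] + K1K2/[H⁺]²) = 1 / (1 + 10^+0.08 + 10^-3.81)
   = 1 / (1 + 1.2023 + 0.00015488) = 1/2.2024 = 0.4540
[CO2*] = α₀ × DIC = 0.4540 × 3.48 = 1.580 mmol/L
pCO2 = [CO2*]/KH = 1.580×10^-3 / 3.020×10^-2 = 5.23×10^4 μatm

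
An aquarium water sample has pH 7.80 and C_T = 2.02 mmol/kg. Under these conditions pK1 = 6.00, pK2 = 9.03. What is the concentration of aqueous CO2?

[CO2*] = 0.0298 mmol/kg

α₀ = 1 / (1 + K1/[H⁺] + K1K2/[H⁺]²) = 1 / (1 + 10^+1.80 + 10^+0.57)
   = 1 / (1 + 63.096 + 3.7154) = 1/67.811 = 0.01475
[CO2*] = α₀ × DIC = 0.01475 × 2.02 = 0.0298 mmol/kg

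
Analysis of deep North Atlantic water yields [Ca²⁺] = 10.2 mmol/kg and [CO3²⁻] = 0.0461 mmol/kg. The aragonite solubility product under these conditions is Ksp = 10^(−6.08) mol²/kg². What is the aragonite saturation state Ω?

Ksp = 10^(−6.08) = 8.318×10^-7
Ω = [Ca²⁺][CO3²⁻]/Ksp = (10.2×10^-3)(0.0461×10^-3) / 8.318×10^-7 = 0.565

Ω = 0.565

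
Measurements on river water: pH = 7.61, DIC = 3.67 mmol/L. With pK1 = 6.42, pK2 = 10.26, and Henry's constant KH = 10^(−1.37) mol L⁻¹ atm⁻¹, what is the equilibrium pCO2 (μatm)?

α₀ = 1 / (1 + K1/[H⁺] + K1K2/[H⁺]²) = 1 / (1 + 10^+1.19 + 10^-1.46)
   = 1 / (1 + 15.488 + 0.034674) = 1/16.523 = 0.06052
[CO2*] = α₀ × DIC = 0.06052 × 3.67 = 0.2221 mmol/L
pCO2 = [CO2*]/KH = 2.221×10^-4 / 4.266×10^-2 = 5210 μatm

pCO2 = 5210 μatm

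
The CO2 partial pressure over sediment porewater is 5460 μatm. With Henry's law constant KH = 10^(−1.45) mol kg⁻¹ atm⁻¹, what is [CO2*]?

KH = 10^(−1.45) = 3.548×10^-2 mol kg⁻¹ atm⁻¹
[CO2*] = KH · pCO2 = 3.548×10^-2 × 5460×10^-6 atm = 1.94×10^-4 mol/kg

[CO2*] = 194 μmol/kg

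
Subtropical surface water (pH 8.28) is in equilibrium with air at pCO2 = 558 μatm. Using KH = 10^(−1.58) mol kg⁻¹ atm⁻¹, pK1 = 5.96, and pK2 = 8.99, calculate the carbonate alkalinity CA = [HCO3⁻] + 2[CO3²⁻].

CA = 4.26 mmol/kg

[CO2*] = KH · pCO2 = 10^(−1.58) × 558×10^-6 = 1.468×10^-5 mol/kg
α₀ = 1/(1 + K1/[H⁺] + K1K2/[H⁺]²) = 1/(1 + 10^+2.32 + 10^+1.61) = 0.003989
DIC = [CO2*]/α₀ = 1.468×10^-5 / 0.003989 = 3.679 mmol/kg
CA = (α₁ + 2α₂)·DIC = (0.8335 + 2×0.1625) × 3.679 = 4.26 mmol/kg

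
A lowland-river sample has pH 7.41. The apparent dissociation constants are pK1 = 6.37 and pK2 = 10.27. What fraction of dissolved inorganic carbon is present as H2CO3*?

α₀ = 1 / (1 + K1/[H⁺] + K1K2/[H⁺]²) = 1 / (1 + 10^+1.04 + 10^-1.82)
   = 1 / (1 + 10.965 + 0.015136) = 1/11.980 = 0.08347

α₀ = 0.0835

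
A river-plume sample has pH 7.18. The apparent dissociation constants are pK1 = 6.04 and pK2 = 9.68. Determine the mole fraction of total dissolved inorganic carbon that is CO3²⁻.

α₂ = 1 / (1 + [H⁺]/K2 + [H⁺]²/(K1K2)) = 1 / (1 + 10^+2.50 + 10^+1.36)
   = 1 / (1 + 316.23 + 22.909) = 1/340.14 = 0.002940

α₂ = 0.00294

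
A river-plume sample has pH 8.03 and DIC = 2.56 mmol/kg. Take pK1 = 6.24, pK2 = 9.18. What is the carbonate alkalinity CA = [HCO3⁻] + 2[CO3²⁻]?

CA = 2.69 mmol/kg

CA = [HCO3⁻] + 2[CO3²⁻] = (α₁ + 2α₂)·DIC
At pH 8.03: [H⁺]/K1 = 10^-1.79 = 0.016218, K2/[H⁺] = 10^-1.15 = 0.070795
α₁ = 1/(1 + 0.016218 + 0.070795) = 1/1.0870 = 0.9200; α₂ = α₁·K2/[H⁺] = 0.06513
α₁ + 2α₂ = 1.0502
CA = 1.0502 × 2.56 = 2.69 mmol/kg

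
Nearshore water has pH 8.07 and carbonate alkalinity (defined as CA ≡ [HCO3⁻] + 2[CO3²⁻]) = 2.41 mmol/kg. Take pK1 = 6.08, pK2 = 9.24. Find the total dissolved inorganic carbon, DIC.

CA = [HCO3⁻] + 2[CO3²⁻] = (α₁ + 2α₂)·DIC
At pH 8.07: [H⁺]/K1 = 10^-1.99 = 0.010233, K2/[H⁺] = 10^-1.17 = 0.067608
α₁ = 1/(1 + 0.010233 + 0.067608) = 1/1.0778 = 0.9278; α₂ = α₁·K2/[H⁺] = 0.06273
α₁ + 2α₂ = 1.0532
DIC = CA / (α₁ + 2α₂) = 2.41 / 1.0532 = 2.29 mmol/kg

DIC = 2.29 mmol/kg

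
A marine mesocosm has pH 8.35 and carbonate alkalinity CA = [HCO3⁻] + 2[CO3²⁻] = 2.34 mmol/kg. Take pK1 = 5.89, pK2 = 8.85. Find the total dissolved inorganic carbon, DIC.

DIC = 1.89 mmol/kg

CA = [HCO3⁻] + 2[CO3²⁻] = (α₁ + 2α₂)·DIC
At pH 8.35: [H⁺]/K1 = 10^-2.46 = 0.0034674, K2/[H⁺] = 10^-0.50 = 0.31623
α₁ = 1/(1 + 0.0034674 + 0.31623) = 1/1.3197 = 0.7578; α₂ = α₁·K2/[H⁺] = 0.2396
α₁ + 2α₂ = 1.2370
DIC = CA / (α₁ + 2α₂) = 2.34 / 1.2370 = 1.89 mmol/kg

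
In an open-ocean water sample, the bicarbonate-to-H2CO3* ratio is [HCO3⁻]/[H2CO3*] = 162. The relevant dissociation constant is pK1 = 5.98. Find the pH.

pH = 8.19

From K1 = [H⁺][HCO3⁻]/[H2CO3*]:  pH = pK1 + log₁₀([HCO3⁻]/[H2CO3*])
log₁₀(162) = +2.210
pH = 5.98 + (+2.210) = 8.19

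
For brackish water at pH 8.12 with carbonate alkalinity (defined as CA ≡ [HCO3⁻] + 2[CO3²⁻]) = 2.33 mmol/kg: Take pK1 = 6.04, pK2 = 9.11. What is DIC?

DIC = 2.15 mmol/kg

CA = [HCO3⁻] + 2[CO3²⁻] = (α₁ + 2α₂)·DIC
At pH 8.12: [H⁺]/K1 = 10^-2.08 = 0.0083176, K2/[H⁺] = 10^-0.99 = 0.10233
α₁ = 1/(1 + 0.0083176 + 0.10233) = 1/1.1106 = 0.9004; α₂ = α₁·K2/[H⁺] = 0.09213
α₁ + 2α₂ = 1.0846
DIC = CA / (α₁ + 2α₂) = 2.33 / 1.0846 = 2.15 mmol/kg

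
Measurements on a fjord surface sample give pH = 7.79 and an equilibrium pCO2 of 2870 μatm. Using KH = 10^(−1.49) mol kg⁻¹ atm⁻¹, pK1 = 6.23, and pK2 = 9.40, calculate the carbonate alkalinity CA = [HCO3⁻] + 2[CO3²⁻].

[CO2*] = KH · pCO2 = 10^(−1.49) × 2870×10^-6 = 9.287×10^-5 mol/kg
α₀ = 1/(1 + K1/[H⁺] + K1K2/[H⁺]²) = 1/(1 + 10^+1.56 + 10^-0.05) = 0.02618
DIC = [CO2*]/α₀ = 9.287×10^-5 / 0.02618 = 3.548 mmol/kg
CA = (α₁ + 2α₂)·DIC = (0.9505 + 2×0.02333) × 3.548 = 3.54 mmol/kg

CA = 3.54 mmol/kg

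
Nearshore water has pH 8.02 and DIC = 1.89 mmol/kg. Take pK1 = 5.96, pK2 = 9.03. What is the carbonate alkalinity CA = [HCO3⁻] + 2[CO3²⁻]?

CA = 2.04 mmol/kg

CA = [HCO3⁻] + 2[CO3²⁻] = (α₁ + 2α₂)·DIC
At pH 8.02: [H⁺]/K1 = 10^-2.06 = 0.0087096, K2/[H⁺] = 10^-1.01 = 0.097724
α₁ = 1/(1 + 0.0087096 + 0.097724) = 1/1.1064 = 0.9038; α₂ = α₁·K2/[H⁺] = 0.08832
α₁ + 2α₂ = 1.0805
CA = 1.0805 × 1.89 = 2.04 mmol/kg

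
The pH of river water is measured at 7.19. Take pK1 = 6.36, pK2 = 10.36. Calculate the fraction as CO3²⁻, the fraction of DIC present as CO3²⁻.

α₂ = 0.000589

α₂ = 1 / (1 + [H⁺]/K2 + [H⁺]²/(K1K2)) = 1 / (1 + 10^+3.17 + 10^+2.34)
   = 1 / (1 + 1479.1 + 218.78) = 1/1698.9 = 0.0005886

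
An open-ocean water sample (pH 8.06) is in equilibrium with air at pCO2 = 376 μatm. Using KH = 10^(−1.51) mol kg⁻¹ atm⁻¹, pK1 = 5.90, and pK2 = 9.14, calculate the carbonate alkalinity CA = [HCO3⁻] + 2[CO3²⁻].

CA = 1.96 mmol/kg

[CO2*] = KH · pCO2 = 10^(−1.51) × 376×10^-6 = 1.162×10^-5 mol/kg
α₀ = 1/(1 + K1/[H⁺] + K1K2/[H⁺]²) = 1/(1 + 10^+2.16 + 10^+1.08) = 0.006347
DIC = [CO2*]/α₀ = 1.162×10^-5 / 0.006347 = 1.831 mmol/kg
CA = (α₁ + 2α₂)·DIC = (0.9174 + 2×0.07630) × 1.831 = 1.96 mmol/kg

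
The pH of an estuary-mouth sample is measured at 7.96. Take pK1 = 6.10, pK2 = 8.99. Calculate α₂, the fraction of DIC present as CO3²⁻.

α₂ = 0.0843

α₂ = 1 / (1 + [H⁺]/K2 + [H⁺]²/(K1K2)) = 1 / (1 + 10^+1.03 + 10^-0.83)
   = 1 / (1 + 10.715 + 0.14791) = 1/11.863 = 0.08429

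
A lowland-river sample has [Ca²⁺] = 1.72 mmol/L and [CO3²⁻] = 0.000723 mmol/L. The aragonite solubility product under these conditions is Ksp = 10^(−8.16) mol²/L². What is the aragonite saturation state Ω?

Ω = 0.180

Ksp = 10^(−8.16) = 6.918×10^-9
Ω = [Ca²⁺][CO3²⁻]/Ksp = (1.72×10^-3)(0.000723×10^-3) / 6.918×10^-9 = 0.180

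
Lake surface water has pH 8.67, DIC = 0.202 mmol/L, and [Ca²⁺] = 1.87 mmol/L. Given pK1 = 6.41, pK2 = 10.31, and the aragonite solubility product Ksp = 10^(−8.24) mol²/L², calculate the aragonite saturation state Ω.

Ω = 1.46

α₂ = 1 / (1 + [H⁺]/K2 + [H⁺]²/(K1K2)) = 1 / (1 + 10^+1.64 + 10^-0.62)
   = 1 / (1 + 43.652 + 0.23988) = 1/44.891 = 0.02228
[CO3²⁻] = α₂ × DIC = 0.02228 × 0.202 = 0.004500 mmol/L = 4.500 μmol/L
Ksp = 10^(−8.24) = 5.754×10^-9
Ω = [Ca²⁺][CO3²⁻]/Ksp = (1.87×10^-3)(4.500×10^-6) / 5.754×10^-9 = 1.46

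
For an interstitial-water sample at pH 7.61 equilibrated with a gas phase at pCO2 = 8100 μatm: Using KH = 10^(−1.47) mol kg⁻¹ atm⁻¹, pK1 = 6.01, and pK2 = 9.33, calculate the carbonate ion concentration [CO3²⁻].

[CO2*] = KH · pCO2 = 10^(−1.47) × 8100×10^-6 = 2.745×10^-4 mol/kg
α₀ = 1/(1 + K1/[H⁺] + K1K2/[H⁺]²) = 1/(1 + 10^+1.60 + 10^-0.12) = 0.02406
DIC = [CO2*]/α₀ = 2.745×10^-4 / 0.02406 = 11.41 mmol/kg
[CO3²⁻] = α₂·DIC; α₂ = 0.01825, so [CO3²⁻] = 0.01825 × 11.41 = 0.208 mmol/kg

[CO3²⁻] = 0.208 mmol/kg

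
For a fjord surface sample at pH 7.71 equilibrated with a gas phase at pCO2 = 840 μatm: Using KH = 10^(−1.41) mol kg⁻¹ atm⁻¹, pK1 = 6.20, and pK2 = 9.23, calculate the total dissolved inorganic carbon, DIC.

[CO2*] = KH · pCO2 = 10^(−1.41) × 840×10^-6 = 3.268×10^-5 mol/kg
α₀ = 1/(1 + K1/[H⁺] + K1K2/[H⁺]²) = 1/(1 + 10^+1.51 + 10^-0.01) = 0.02912
DIC = [CO2*]/α₀ = 3.268×10^-5 / 0.02912 = 1.12 mmol/kg

DIC = 1.12 mmol/kg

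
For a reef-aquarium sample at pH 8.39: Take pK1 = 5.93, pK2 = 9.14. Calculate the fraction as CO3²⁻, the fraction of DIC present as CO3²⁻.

α₂ = 0.151

α₂ = 1 / (1 + [H⁺]/K2 + [H⁺]²/(K1K2)) = 1 / (1 + 10^+0.75 + 10^-1.71)
   = 1 / (1 + 5.6234 + 0.019498) = 1/6.6429 = 0.1505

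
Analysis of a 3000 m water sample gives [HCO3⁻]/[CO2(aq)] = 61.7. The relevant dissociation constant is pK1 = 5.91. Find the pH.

pH = 7.70

From K1 = [H⁺][HCO3⁻]/[CO2(aq)]:  pH = pK1 + log₁₀([HCO3⁻]/[CO2(aq)])
log₁₀(61.7) = +1.790
pH = 5.91 + (+1.790) = 7.70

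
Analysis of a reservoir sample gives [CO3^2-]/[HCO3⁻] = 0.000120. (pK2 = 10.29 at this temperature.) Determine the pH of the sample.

From K2 = [H⁺][CO3^2-]/[HCO3⁻]:  pH = pK2 + log₁₀([CO3^2-]/[HCO3⁻])
log₁₀(0.000120) = -3.921
pH = 10.29 + (-3.921) = 6.37

pH = 6.37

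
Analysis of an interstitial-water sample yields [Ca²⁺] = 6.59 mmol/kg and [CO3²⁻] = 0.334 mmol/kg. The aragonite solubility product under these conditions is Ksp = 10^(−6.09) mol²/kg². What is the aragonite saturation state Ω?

Ω = 2.71

Ksp = 10^(−6.09) = 8.128×10^-7
Ω = [Ca²⁺][CO3²⁻]/Ksp = (6.59×10^-3)(0.334×10^-3) / 8.128×10^-7 = 2.71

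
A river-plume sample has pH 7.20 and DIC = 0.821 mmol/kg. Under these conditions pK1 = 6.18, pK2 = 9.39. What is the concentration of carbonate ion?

[CO3²⁻] = 4.81 μmol/kg

α₂ = 1 / (1 + [H⁺]/K2 + [H⁺]²/(K1K2)) = 1 / (1 + 10^+2.19 + 10^+1.17)
   = 1 / (1 + 154.88 + 14.791) = 1/170.67 = 0.005859
[CO3²⁻] = α₂ × DIC = 0.005859 × 0.821 = 0.00481 mmol/kg = 4.81 μmol/kg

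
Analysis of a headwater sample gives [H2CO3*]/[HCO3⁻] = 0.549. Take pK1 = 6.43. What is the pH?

pH = 6.69

From K1 = [H⁺][HCO3⁻]/[H2CO3*]:  pH = pK1 − log₁₀([H2CO3*]/[HCO3⁻])
log₁₀(0.549) = -0.260
pH = 6.43 − (-0.260) = 6.69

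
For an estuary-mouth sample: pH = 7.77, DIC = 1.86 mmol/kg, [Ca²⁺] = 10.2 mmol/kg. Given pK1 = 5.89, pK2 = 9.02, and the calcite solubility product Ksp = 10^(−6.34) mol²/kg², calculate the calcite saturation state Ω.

Ω = 2.18

α₂ = 1 / (1 + [H⁺]/K2 + [H⁺]²/(K1K2)) = 1 / (1 + 10^+1.25 + 10^-0.63)
   = 1 / (1 + 17.783 + 0.23442) = 1/19.017 = 0.05258
[CO3²⁻] = α₂ × DIC = 0.05258 × 1.86 = 0.09781 mmol/kg
Ksp = 10^(−6.34) = 4.571×10^-7
Ω = [Ca²⁺][CO3²⁻]/Ksp = (10.2×10^-3)(9.781×10^-5) / 4.571×10^-7 = 2.18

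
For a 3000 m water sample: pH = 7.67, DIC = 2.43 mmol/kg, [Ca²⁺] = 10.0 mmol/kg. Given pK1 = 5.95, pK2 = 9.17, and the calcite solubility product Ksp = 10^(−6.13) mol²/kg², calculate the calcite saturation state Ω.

Ω = 0.987

α₂ = 1 / (1 + [H⁺]/K2 + [H⁺]²/(K1K2)) = 1 / (1 + 10^+1.50 + 10^-0.22)
   = 1 / (1 + 31.623 + 0.60256) = 1/33.225 = 0.03010
[CO3²⁻] = α₂ × DIC = 0.03010 × 2.43 = 0.07314 mmol/kg
Ksp = 10^(−6.13) = 7.413×10^-7
Ω = [Ca²⁺][CO3²⁻]/Ksp = (10.0×10^-3)(7.314×10^-5) / 7.413×10^-7 = 0.987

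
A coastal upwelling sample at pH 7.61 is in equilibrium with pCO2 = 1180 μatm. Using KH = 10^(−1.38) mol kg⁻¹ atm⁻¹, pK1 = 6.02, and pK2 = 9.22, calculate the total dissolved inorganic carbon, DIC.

DIC = 2.01 mmol/kg

[CO2*] = KH · pCO2 = 10^(−1.38) × 1180×10^-6 = 4.919×10^-5 mol/kg
α₀ = 1/(1 + K1/[H⁺] + K1K2/[H⁺]²) = 1/(1 + 10^+1.59 + 10^-0.02) = 0.02447
DIC = [CO2*]/α₀ = 4.919×10^-5 / 0.02447 = 2.01 mmol/kg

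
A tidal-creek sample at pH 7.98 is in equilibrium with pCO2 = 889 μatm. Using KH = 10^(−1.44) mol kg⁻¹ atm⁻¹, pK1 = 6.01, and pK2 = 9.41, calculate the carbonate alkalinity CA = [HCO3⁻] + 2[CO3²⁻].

[CO2*] = KH · pCO2 = 10^(−1.44) × 889×10^-6 = 3.228×10^-5 mol/kg
α₀ = 1/(1 + K1/[H⁺] + K1K2/[H⁺]²) = 1/(1 + 10^+1.97 + 10^+0.54) = 0.01023
DIC = [CO2*]/α₀ = 3.228×10^-5 / 0.01023 = 3.157 mmol/kg
CA = (α₁ + 2α₂)·DIC = (0.9543 + 2×0.03546) × 3.157 = 3.24 mmol/kg

CA = 3.24 mmol/kg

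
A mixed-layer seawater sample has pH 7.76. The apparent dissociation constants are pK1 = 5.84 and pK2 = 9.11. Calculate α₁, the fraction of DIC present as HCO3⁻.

α₁ = 0.946

α₁ = 1 / (1 + [H⁺]/K1 + K2/[H⁺]) = 1 / (1 + 10^-1.92 + 10^-1.35)
   = 1 / (1 + 0.012023 + 0.044668) = 1/1.0567 = 0.9464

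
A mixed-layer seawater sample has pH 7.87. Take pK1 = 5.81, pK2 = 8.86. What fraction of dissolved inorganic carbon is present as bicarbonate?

α₁ = 0.900

α₁ = 1 / (1 + [H⁺]/K1 + K2/[H⁺]) = 1 / (1 + 10^-2.06 + 10^-0.99)
   = 1 / (1 + 0.0087096 + 0.10233) = 1/1.1110 = 0.9001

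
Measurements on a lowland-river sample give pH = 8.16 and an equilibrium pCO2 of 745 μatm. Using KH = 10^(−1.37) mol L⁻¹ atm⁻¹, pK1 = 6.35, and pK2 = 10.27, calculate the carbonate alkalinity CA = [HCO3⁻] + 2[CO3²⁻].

[CO2*] = KH · pCO2 = 10^(−1.37) × 745×10^-6 = 3.178×10^-5 mol/L
α₀ = 1/(1 + K1/[H⁺] + K1K2/[H⁺]²) = 1/(1 + 10^+1.81 + 10^-0.30) = 0.01514
DIC = [CO2*]/α₀ = 3.178×10^-5 / 0.01514 = 2.100 mmol/L
CA = (α₁ + 2α₂)·DIC = (0.9773 + 2×0.007586) × 2.100 = 2.08 mmol/L

CA = 2.08 mmol/L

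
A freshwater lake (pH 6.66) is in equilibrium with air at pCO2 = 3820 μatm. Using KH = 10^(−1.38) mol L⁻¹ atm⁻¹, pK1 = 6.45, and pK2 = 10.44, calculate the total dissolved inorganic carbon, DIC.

[CO2*] = KH · pCO2 = 10^(−1.38) × 3820×10^-6 = 1.592×10^-4 mol/L
α₀ = 1/(1 + K1/[H⁺] + K1K2/[H⁺]²) = 1/(1 + 10^+0.21 + 10^-3.57) = 0.3814
DIC = [CO2*]/α₀ = 1.592×10^-4 / 0.3814 = 0.418 mmol/L

DIC = 0.418 mmol/L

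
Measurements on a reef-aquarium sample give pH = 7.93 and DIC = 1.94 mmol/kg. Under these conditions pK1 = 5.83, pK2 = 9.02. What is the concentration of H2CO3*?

α₀ = 1 / (1 + K1/[H⁺] + K1K2/[H⁺]²) = 1 / (1 + 10^+2.10 + 10^+1.01)
   = 1 / (1 + 125.89 + 10.233) = 1/137.13 = 0.007293
[CO2*] = α₀ × DIC = 0.007293 × 1.94 = 0.0141 mmol/kg = 14.1 μmol/kg

[CO2*] = 14.1 μmol/kg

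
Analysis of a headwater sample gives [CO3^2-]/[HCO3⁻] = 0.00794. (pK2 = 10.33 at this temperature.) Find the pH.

From K2 = [H⁺][CO3^2-]/[HCO3⁻]:  pH = pK2 + log₁₀([CO3^2-]/[HCO3⁻])
log₁₀(0.00794) = -2.100
pH = 10.33 + (-2.100) = 8.23

pH = 8.23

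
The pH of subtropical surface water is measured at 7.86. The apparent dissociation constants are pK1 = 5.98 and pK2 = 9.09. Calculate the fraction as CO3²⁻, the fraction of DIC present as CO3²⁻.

α₂ = 0.0549

α₂ = 1 / (1 + [H⁺]/K2 + [H⁺]²/(K1K2)) = 1 / (1 + 10^+1.23 + 10^-0.65)
   = 1 / (1 + 16.982 + 0.22387) = 1/18.206 = 0.05493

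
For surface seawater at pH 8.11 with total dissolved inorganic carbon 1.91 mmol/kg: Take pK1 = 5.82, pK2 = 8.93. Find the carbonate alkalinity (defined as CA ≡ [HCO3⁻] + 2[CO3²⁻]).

CA = [HCO3⁻] + 2[CO3²⁻] = (α₁ + 2α₂)·DIC
At pH 8.11: [H⁺]/K1 = 10^-2.29 = 0.0051286, K2/[H⁺] = 10^-0.82 = 0.15136
α₁ = 1/(1 + 0.0051286 + 0.15136) = 1/1.1565 = 0.8647; α₂ = α₁·K2/[H⁺] = 0.1309
α₁ + 2α₂ = 1.1264
CA = 1.1264 × 1.91 = 2.15 mmol/kg

CA = 2.15 mmol/kg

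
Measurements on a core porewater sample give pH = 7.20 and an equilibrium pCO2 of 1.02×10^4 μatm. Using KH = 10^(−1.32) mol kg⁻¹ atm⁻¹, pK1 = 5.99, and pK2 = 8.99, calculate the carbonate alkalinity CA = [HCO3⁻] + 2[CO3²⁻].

[CO2*] = KH · pCO2 = 10^(−1.32) × 1.02×10^4×10^-6 = 4.882×10^-4 mol/kg
α₀ = 1/(1 + K1/[H⁺] + K1K2/[H⁺]²) = 1/(1 + 10^+1.21 + 10^-0.58) = 0.05720
DIC = [CO2*]/α₀ = 4.882×10^-4 / 0.05720 = 8.534 mmol/kg
CA = (α₁ + 2α₂)·DIC = (0.9277 + 2×0.01505) × 8.534 = 8.17 mmol/kg

CA = 8.17 mmol/kg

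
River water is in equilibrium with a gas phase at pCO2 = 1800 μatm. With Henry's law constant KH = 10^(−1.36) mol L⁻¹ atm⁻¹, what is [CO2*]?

KH = 10^(−1.36) = 4.365×10^-2 mol L⁻¹ atm⁻¹
[CO2*] = KH · pCO2 = 4.365×10^-2 × 1800×10^-6 atm = 7.86×10^-5 mol/L

[CO2*] = 78.6 μmol/L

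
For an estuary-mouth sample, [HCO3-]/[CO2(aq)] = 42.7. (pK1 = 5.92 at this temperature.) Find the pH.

From K1 = [H⁺][HCO3-]/[CO2(aq)]:  pH = pK1 + log₁₀([HCO3-]/[CO2(aq)])
log₁₀(42.7) = +1.630
pH = 5.92 + (+1.630) = 7.55

pH = 7.55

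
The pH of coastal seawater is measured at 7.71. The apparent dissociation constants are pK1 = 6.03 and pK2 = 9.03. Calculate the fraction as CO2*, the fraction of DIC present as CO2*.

α₀ = 0.0195

α₀ = 1 / (1 + K1/[H⁺] + K1K2/[H⁺]²) = 1 / (1 + 10^+1.68 + 10^+0.36)
   = 1 / (1 + 47.863 + 2.2909) = 1/51.154 = 0.01955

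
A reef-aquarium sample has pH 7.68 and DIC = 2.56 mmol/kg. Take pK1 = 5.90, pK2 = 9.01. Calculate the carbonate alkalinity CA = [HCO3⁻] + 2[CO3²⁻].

CA = [HCO3⁻] + 2[CO3²⁻] = (α₁ + 2α₂)·DIC
At pH 7.68: [H⁺]/K1 = 10^-1.78 = 0.016596, K2/[H⁺] = 10^-1.33 = 0.046774
α₁ = 1/(1 + 0.016596 + 0.046774) = 1/1.0634 = 0.9404; α₂ = α₁·K2/[H⁺] = 0.04399
α₁ + 2α₂ = 1.0284
CA = 1.0284 × 2.56 = 2.63 mmol/kg

CA = 2.63 mmol/kg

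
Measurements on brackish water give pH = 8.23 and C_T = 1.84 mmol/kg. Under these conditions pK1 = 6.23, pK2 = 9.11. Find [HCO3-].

α₁ = 1 / (1 + [H⁺]/K1 + K2/[H⁺]) = 1 / (1 + 10^-2.00 + 10^-0.88)
   = 1 / (1 + 0.010000 + 0.13183) = 1/1.1418 = 0.8758
[HCO3⁻] = α₁ × DIC = 0.8758 × 1.84 = 1.61 mmol/kg

[HCO3⁻] = 1.61 mmol/kg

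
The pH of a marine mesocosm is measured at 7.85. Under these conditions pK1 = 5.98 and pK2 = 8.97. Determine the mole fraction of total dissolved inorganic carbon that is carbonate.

α₂ = 1 / (1 + [H⁺]/K2 + [H⁺]²/(K1K2)) = 1 / (1 + 10^+1.12 + 10^-0.75)
   = 1 / (1 + 13.183 + 0.17783) = 1/14.360 = 0.06964

α₂ = 0.0696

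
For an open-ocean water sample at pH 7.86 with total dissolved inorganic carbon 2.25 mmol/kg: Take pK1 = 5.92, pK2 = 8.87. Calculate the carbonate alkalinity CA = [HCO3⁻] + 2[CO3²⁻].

CA = 2.42 mmol/kg

CA = [HCO3⁻] + 2[CO3²⁻] = (α₁ + 2α₂)·DIC
At pH 7.86: [H⁺]/K1 = 10^-1.94 = 0.011482, K2/[H⁺] = 10^-1.01 = 0.097724
α₁ = 1/(1 + 0.011482 + 0.097724) = 1/1.1092 = 0.9015; α₂ = α₁·K2/[H⁺] = 0.08810
α₁ + 2α₂ = 1.0778
CA = 1.0778 × 2.25 = 2.42 mmol/kg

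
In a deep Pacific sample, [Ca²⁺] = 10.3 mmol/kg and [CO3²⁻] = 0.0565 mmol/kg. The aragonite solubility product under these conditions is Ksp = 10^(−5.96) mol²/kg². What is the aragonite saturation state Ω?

Ksp = 10^(−5.96) = 1.096×10^-6
Ω = [Ca²⁺][CO3²⁻]/Ksp = (10.3×10^-3)(0.0565×10^-3) / 1.096×10^-6 = 0.531

Ω = 0.531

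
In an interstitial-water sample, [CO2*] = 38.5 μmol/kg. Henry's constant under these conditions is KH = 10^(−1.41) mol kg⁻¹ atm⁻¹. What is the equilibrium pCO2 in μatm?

pCO2 = 990 μatm

KH = 10^(−1.41) = 3.890×10^-2 mol kg⁻¹ atm⁻¹
pCO2 = [CO2*]/KH = 38.5×10^-6 / 3.890×10^-2 = 9.90×10^-4 atm = 990 μatm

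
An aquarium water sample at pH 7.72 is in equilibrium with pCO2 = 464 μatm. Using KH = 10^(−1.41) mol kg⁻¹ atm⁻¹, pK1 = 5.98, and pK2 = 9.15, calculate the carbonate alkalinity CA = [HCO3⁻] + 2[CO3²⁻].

[CO2*] = KH · pCO2 = 10^(−1.41) × 464×10^-6 = 1.805×10^-5 mol/kg
α₀ = 1/(1 + K1/[H⁺] + K1K2/[H⁺]²) = 1/(1 + 10^+1.74 + 10^+0.31) = 0.01724
DIC = [CO2*]/α₀ = 1.805×10^-5 / 0.01724 = 1.047 mmol/kg
CA = (α₁ + 2α₂)·DIC = (0.9476 + 2×0.03520) × 1.047 = 1.07 mmol/kg

CA = 1.07 mmol/kg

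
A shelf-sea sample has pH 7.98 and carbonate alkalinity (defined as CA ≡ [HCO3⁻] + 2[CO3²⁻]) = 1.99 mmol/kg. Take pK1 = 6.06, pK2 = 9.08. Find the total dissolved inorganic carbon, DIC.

DIC = 1.87 mmol/kg

CA = [HCO3⁻] + 2[CO3²⁻] = (α₁ + 2α₂)·DIC
At pH 7.98: [H⁺]/K1 = 10^-1.92 = 0.012023, K2/[H⁺] = 10^-1.10 = 0.079433
α₁ = 1/(1 + 0.012023 + 0.079433) = 1/1.0915 = 0.9162; α₂ = α₁·K2/[H⁺] = 0.07278
α₁ + 2α₂ = 1.0618
DIC = CA / (α₁ + 2α₂) = 1.99 / 1.0618 = 1.87 mmol/kg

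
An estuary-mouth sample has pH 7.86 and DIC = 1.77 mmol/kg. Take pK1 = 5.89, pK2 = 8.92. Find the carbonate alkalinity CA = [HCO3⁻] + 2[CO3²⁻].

CA = [HCO3⁻] + 2[CO3²⁻] = (α₁ + 2α₂)·DIC
At pH 7.86: [H⁺]/K1 = 10^-1.97 = 0.010715, K2/[H⁺] = 10^-1.06 = 0.087096
α₁ = 1/(1 + 0.010715 + 0.087096) = 1/1.0978 = 0.9109; α₂ = α₁·K2/[H⁺] = 0.07934
α₁ + 2α₂ = 1.0696
CA = 1.0696 × 1.77 = 1.89 mmol/kg

CA = 1.89 mmol/kg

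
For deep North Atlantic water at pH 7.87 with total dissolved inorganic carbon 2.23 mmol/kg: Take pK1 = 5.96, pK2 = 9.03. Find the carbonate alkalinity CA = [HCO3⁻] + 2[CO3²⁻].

CA = 2.35 mmol/kg

CA = [HCO3⁻] + 2[CO3²⁻] = (α₁ + 2α₂)·DIC
At pH 7.87: [H⁺]/K1 = 10^-1.91 = 0.012303, K2/[H⁺] = 10^-1.16 = 0.069183
α₁ = 1/(1 + 0.012303 + 0.069183) = 1/1.0815 = 0.9247; α₂ = α₁·K2/[H⁺] = 0.06397
α₁ + 2α₂ = 1.0526
CA = 1.0526 × 2.23 = 2.35 mmol/kg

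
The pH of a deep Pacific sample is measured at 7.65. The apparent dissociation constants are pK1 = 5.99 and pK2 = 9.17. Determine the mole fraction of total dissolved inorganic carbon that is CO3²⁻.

α₂ = 1 / (1 + [H⁺]/K2 + [H⁺]²/(K1K2)) = 1 / (1 + 10^+1.52 + 10^-0.14)
   = 1 / (1 + 33.113 + 0.72444) = 1/34.838 = 0.02870

α₂ = 0.0287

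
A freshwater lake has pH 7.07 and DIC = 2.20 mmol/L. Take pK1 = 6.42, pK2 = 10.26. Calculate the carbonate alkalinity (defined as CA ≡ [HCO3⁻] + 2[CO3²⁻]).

CA = [HCO3⁻] + 2[CO3²⁻] = (α₁ + 2α₂)·DIC
At pH 7.07: [H⁺]/K1 = 10^-0.65 = 0.22387, K2/[H⁺] = 10^-3.19 = 0.00064565
α₁ = 1/(1 + 0.22387 + 0.00064565) = 1/1.2245 = 0.8166; α₂ = α₁·K2/[H⁺] = 0.0005273
α₁ + 2α₂ = 0.8177
CA = 0.8177 × 2.20 = 1.80 mmol/L

CA = 1.80 mmol/L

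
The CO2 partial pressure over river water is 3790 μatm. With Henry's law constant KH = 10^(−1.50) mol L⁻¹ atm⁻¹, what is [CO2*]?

[CO2*] = 120 μmol/L

KH = 10^(−1.50) = 3.162×10^-2 mol L⁻¹ atm⁻¹
[CO2*] = KH · pCO2 = 3.162×10^-2 × 3790×10^-6 atm = 1.20×10^-4 mol/L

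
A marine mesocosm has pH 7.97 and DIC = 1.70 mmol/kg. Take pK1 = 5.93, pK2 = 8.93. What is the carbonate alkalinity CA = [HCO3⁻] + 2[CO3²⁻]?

CA = 1.85 mmol/kg

CA = [HCO3⁻] + 2[CO3²⁻] = (α₁ + 2α₂)·DIC
At pH 7.97: [H⁺]/K1 = 10^-2.04 = 0.0091201, K2/[H⁺] = 10^-0.96 = 0.10965
α₁ = 1/(1 + 0.0091201 + 0.10965) = 1/1.1188 = 0.8938; α₂ = α₁·K2/[H⁺] = 0.09801
α₁ + 2α₂ = 1.0899
CA = 1.0899 × 1.70 = 1.85 mmol/kg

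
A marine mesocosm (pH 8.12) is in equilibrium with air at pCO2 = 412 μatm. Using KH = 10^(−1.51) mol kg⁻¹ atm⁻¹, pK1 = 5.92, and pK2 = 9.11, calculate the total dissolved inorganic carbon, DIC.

[CO2*] = KH · pCO2 = 10^(−1.51) × 412×10^-6 = 1.273×10^-5 mol/kg
α₀ = 1/(1 + K1/[H⁺] + K1K2/[H⁺]²) = 1/(1 + 10^+2.20 + 10^+1.21) = 0.005691
DIC = [CO2*]/α₀ = 1.273×10^-5 / 0.005691 = 2.24 mmol/kg

DIC = 2.24 mmol/kg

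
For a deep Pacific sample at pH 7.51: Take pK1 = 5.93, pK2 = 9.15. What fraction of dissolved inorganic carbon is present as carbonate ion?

α₂ = 0.0218

α₂ = 1 / (1 + [H⁺]/K2 + [H⁺]²/(K1K2)) = 1 / (1 + 10^+1.64 + 10^+0.06)
   = 1 / (1 + 43.652 + 1.1482) = 1/45.800 = 0.02183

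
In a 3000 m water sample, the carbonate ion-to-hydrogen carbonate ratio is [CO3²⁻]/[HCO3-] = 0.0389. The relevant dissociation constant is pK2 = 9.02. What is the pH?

From K2 = [H⁺][CO3²⁻]/[HCO3-]:  pH = pK2 + log₁₀([CO3²⁻]/[HCO3-])
log₁₀(0.0389) = -1.410
pH = 9.02 + (-1.410) = 7.61

pH = 7.61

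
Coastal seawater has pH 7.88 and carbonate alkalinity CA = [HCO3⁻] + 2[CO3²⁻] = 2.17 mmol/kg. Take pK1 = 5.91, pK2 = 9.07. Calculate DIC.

CA = [HCO3⁻] + 2[CO3²⁻] = (α₁ + 2α₂)·DIC
At pH 7.88: [H⁺]/K1 = 10^-1.97 = 0.010715, K2/[H⁺] = 10^-1.19 = 0.064565
α₁ = 1/(1 + 0.010715 + 0.064565) = 1/1.0753 = 0.9300; α₂ = α₁·K2/[H⁺] = 0.06005
α₁ + 2α₂ = 1.0501
DIC = CA / (α₁ + 2α₂) = 2.17 / 1.0501 = 2.07 mmol/kg

DIC = 2.07 mmol/kg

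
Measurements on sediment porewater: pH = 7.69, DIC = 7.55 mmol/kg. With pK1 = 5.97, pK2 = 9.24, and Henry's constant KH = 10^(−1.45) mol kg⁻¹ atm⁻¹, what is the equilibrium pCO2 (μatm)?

pCO2 = 3870 μatm

α₀ = 1 / (1 + K1/[H⁺] + K1K2/[H⁺]²) = 1 / (1 + 10^+1.72 + 10^+0.17)
   = 1 / (1 + 52.481 + 1.4791) = 1/54.960 = 0.01820
[CO2*] = α₀ × DIC = 0.01820 × 7.55 = 0.1374 mmol/kg
pCO2 = [CO2*]/KH = 1.374×10^-4 / 3.548×10^-2 = 3870 μatm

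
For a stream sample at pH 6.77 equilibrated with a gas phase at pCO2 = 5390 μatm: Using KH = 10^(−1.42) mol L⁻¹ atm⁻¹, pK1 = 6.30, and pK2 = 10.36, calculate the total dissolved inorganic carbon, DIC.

[CO2*] = KH · pCO2 = 10^(−1.42) × 5390×10^-6 = 2.049×10^-4 mol/L
α₀ = 1/(1 + K1/[H⁺] + K1K2/[H⁺]²) = 1/(1 + 10^+0.47 + 10^-3.12) = 0.2530
DIC = [CO2*]/α₀ = 2.049×10^-4 / 0.2530 = 0.810 mmol/L

DIC = 0.810 mmol/L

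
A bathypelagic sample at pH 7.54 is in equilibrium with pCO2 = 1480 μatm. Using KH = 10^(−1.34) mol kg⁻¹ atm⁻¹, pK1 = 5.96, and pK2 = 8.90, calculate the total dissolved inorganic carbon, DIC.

DIC = 2.75 mmol/kg

[CO2*] = KH · pCO2 = 10^(−1.34) × 1480×10^-6 = 6.765×10^-5 mol/kg
α₀ = 1/(1 + K1/[H⁺] + K1K2/[H⁺]²) = 1/(1 + 10^+1.58 + 10^+0.22) = 0.02458
DIC = [CO2*]/α₀ = 6.765×10^-5 / 0.02458 = 2.75 mmol/kg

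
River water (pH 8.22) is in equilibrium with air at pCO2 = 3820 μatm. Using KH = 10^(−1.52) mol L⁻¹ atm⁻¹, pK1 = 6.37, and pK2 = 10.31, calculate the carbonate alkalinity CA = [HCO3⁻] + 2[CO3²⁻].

CA = 8.30 mmol/L

[CO2*] = KH · pCO2 = 10^(−1.52) × 3820×10^-6 = 1.154×10^-4 mol/L
α₀ = 1/(1 + K1/[H⁺] + K1K2/[H⁺]²) = 1/(1 + 10^+1.85 + 10^-0.24) = 0.01382
DIC = [CO2*]/α₀ = 1.154×10^-4 / 0.01382 = 8.349 mmol/L
CA = (α₁ + 2α₂)·DIC = (0.9782 + 2×0.007951) × 8.349 = 8.30 mmol/L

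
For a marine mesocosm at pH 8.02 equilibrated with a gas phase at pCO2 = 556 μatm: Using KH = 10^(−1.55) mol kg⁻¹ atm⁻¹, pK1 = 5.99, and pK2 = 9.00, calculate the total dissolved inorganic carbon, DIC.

[CO2*] = KH · pCO2 = 10^(−1.55) × 556×10^-6 = 1.567×10^-5 mol/kg
α₀ = 1/(1 + K1/[H⁺] + K1K2/[H⁺]²) = 1/(1 + 10^+2.03 + 10^+1.05) = 0.008377
DIC = [CO2*]/α₀ = 1.567×10^-5 / 0.008377 = 1.87 mmol/kg

DIC = 1.87 mmol/kg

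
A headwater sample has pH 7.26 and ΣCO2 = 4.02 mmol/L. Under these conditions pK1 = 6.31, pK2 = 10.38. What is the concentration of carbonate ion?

α₂ = 1 / (1 + [H⁺]/K2 + [H⁺]²/(K1K2)) = 1 / (1 + 10^+3.12 + 10^+2.17)
   = 1 / (1 + 1318.3 + 147.91) = 1/1467.2 = 0.0006816
[CO3²⁻] = α₂ × DIC = 0.0006816 × 4.02 = 0.00274 mmol/L = 2.74 μmol/L

[CO3²⁻] = 2.74 μmol/L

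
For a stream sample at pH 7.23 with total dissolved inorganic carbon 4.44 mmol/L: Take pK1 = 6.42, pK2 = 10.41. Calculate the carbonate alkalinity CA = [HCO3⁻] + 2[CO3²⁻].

CA = 3.85 mmol/L

CA = [HCO3⁻] + 2[CO3²⁻] = (α₁ + 2α₂)·DIC
At pH 7.23: [H⁺]/K1 = 10^-0.81 = 0.15488, K2/[H⁺] = 10^-3.18 = 0.00066069
α₁ = 1/(1 + 0.15488 + 0.00066069) = 1/1.1555 = 0.8654; α₂ = α₁·K2/[H⁺] = 0.0005718
α₁ + 2α₂ = 0.8665
CA = 0.8665 × 4.44 = 3.85 mmol/L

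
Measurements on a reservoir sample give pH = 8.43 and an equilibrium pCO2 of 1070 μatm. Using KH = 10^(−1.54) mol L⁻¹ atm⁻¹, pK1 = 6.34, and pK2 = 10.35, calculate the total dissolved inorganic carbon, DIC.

[CO2*] = KH · pCO2 = 10^(−1.54) × 1070×10^-6 = 3.086×10^-5 mol/L
α₀ = 1/(1 + K1/[H⁺] + K1K2/[H⁺]²) = 1/(1 + 10^+2.09 + 10^+0.17) = 0.007968
DIC = [CO2*]/α₀ = 3.086×10^-5 / 0.007968 = 3.87 mmol/L

DIC = 3.87 mmol/L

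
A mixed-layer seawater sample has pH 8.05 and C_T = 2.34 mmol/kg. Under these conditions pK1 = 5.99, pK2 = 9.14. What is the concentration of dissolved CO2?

α₀ = 1 / (1 + K1/[H⁺] + K1K2/[H⁺]²) = 1 / (1 + 10^+2.06 + 10^+0.97)
   = 1 / (1 + 114.82 + 9.3325) = 1/125.15 = 0.007991
[CO2*] = α₀ × DIC = 0.007991 × 2.34 = 0.0187 mmol/kg = 18.7 μmol/kg

[CO2*] = 18.7 μmol/kg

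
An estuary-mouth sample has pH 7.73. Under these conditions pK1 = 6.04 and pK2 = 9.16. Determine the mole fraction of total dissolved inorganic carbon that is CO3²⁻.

α₂ = 0.0351

α₂ = 1 / (1 + [H⁺]/K2 + [H⁺]²/(K1K2)) = 1 / (1 + 10^+1.43 + 10^-0.26)
   = 1 / (1 + 26.915 + 0.54954) = 1/28.465 = 0.03513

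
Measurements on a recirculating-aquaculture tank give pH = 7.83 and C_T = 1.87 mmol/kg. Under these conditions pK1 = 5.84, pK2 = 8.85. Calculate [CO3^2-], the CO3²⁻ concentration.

[CO3²⁻] = 0.162 mmol/kg

α₂ = 1 / (1 + [H⁺]/K2 + [H⁺]²/(K1K2)) = 1 / (1 + 10^+1.02 + 10^-0.97)
   = 1 / (1 + 10.471 + 0.10715) = 1/11.578 = 0.08637
[CO3²⁻] = α₂ × DIC = 0.08637 × 1.87 = 0.162 mmol/kg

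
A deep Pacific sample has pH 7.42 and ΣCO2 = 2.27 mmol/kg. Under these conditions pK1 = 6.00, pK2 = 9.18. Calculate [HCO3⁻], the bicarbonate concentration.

[HCO3⁻] = 2.15 mmol/kg

α₁ = 1 / (1 + [H⁺]/K1 + K2/[H⁺]) = 1 / (1 + 10^-1.42 + 10^-1.76)
   = 1 / (1 + 0.038019 + 0.017378) = 1/1.0554 = 0.9475
[HCO3⁻] = α₁ × DIC = 0.9475 × 2.27 = 2.15 mmol/kg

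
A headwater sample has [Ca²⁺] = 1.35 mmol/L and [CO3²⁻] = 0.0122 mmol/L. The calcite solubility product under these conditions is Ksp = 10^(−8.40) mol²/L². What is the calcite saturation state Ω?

Ksp = 10^(−8.40) = 3.981×10^-9
Ω = [Ca²⁺][CO3²⁻]/Ksp = (1.35×10^-3)(0.0122×10^-3) / 3.981×10^-9 = 4.14

Ω = 4.14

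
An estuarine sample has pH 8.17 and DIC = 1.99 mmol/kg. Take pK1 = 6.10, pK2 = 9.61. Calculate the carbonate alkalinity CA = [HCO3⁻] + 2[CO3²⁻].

CA = [HCO3⁻] + 2[CO3²⁻] = (α₁ + 2α₂)·DIC
At pH 8.17: [H⁺]/K1 = 10^-2.07 = 0.0085114, K2/[H⁺] = 10^-1.44 = 0.036308
α₁ = 1/(1 + 0.0085114 + 0.036308) = 1/1.0448 = 0.9571; α₂ = α₁·K2/[H⁺] = 0.03475
α₁ + 2α₂ = 1.0266
CA = 1.0266 × 1.99 = 2.04 mmol/kg

CA = 2.04 mmol/kg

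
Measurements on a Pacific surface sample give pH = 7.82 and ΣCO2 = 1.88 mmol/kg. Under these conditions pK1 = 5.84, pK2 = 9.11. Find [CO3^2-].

α₂ = 1 / (1 + [H⁺]/K2 + [H⁺]²/(K1K2)) = 1 / (1 + 10^+1.29 + 10^-0.69)
   = 1 / (1 + 19.498 + 0.20417) = 1/20.703 = 0.04830
[CO3²⁻] = α₂ × DIC = 0.04830 × 1.88 = 0.0908 mmol/kg

[CO3²⁻] = 0.0908 mmol/kg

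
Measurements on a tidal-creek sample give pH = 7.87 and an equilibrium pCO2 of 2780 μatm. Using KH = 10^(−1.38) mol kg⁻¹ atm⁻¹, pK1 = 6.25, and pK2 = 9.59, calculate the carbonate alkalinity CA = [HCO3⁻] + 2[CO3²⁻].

CA = 5.02 mmol/kg

[CO2*] = KH · pCO2 = 10^(−1.38) × 2780×10^-6 = 1.159×10^-4 mol/kg
α₀ = 1/(1 + K1/[H⁺] + K1K2/[H⁺]²) = 1/(1 + 10^+1.62 + 10^-0.10) = 0.02300
DIC = [CO2*]/α₀ = 1.159×10^-4 / 0.02300 = 5.039 mmol/kg
CA = (α₁ + 2α₂)·DIC = (0.9587 + 2×0.01827) × 5.039 = 5.02 mmol/kg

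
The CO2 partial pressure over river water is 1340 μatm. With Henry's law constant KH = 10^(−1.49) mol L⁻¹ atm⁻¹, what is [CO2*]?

[CO2*] = 43.4 μmol/L

KH = 10^(−1.49) = 3.236×10^-2 mol L⁻¹ atm⁻¹
[CO2*] = KH · pCO2 = 3.236×10^-2 × 1340×10^-6 atm = 4.34×10^-5 mol/L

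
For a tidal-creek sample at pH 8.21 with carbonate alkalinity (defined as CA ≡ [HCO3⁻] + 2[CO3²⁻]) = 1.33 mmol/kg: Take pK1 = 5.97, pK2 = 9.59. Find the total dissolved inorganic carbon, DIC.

DIC = 1.29 mmol/kg

CA = [HCO3⁻] + 2[CO3²⁻] = (α₁ + 2α₂)·DIC
At pH 8.21: [H⁺]/K1 = 10^-2.24 = 0.0057544, K2/[H⁺] = 10^-1.38 = 0.041687
α₁ = 1/(1 + 0.0057544 + 0.041687) = 1/1.0474 = 0.9547; α₂ = α₁·K2/[H⁺] = 0.03980
α₁ + 2α₂ = 1.0343
DIC = CA / (α₁ + 2α₂) = 1.33 / 1.0343 = 1.29 mmol/kg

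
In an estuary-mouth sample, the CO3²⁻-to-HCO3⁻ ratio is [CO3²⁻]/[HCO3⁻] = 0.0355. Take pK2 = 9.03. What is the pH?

From K2 = [H⁺][CO3²⁻]/[HCO3⁻]:  pH = pK2 + log₁₀([CO3²⁻]/[HCO3⁻])
log₁₀(0.0355) = -1.450
pH = 9.03 + (-1.450) = 7.58

pH = 7.58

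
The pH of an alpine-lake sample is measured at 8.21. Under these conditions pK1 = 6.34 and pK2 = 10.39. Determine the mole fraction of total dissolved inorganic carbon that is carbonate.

α₂ = 1 / (1 + [H⁺]/K2 + [H⁺]²/(K1K2)) = 1 / (1 + 10^+2.18 + 10^+0.31)
   = 1 / (1 + 151.36 + 2.0417) = 1/154.40 = 0.006477

α₂ = 0.00648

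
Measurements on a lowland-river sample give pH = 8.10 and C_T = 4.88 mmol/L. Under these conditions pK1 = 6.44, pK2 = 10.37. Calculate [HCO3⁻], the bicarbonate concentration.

α₁ = 1 / (1 + [H⁺]/K1 + K2/[H⁺]) = 1 / (1 + 10^-1.66 + 10^-2.27)
   = 1 / (1 + 0.021878 + 0.0053703) = 1/1.0272 = 0.9735
[HCO3⁻] = α₁ × DIC = 0.9735 × 4.88 = 4.75 mmol/L

[HCO3⁻] = 4.75 mmol/L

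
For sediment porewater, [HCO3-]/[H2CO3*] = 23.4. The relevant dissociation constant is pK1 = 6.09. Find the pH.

pH = 7.46

From K1 = [H⁺][HCO3-]/[H2CO3*]:  pH = pK1 + log₁₀([HCO3-]/[H2CO3*])
log₁₀(23.4) = +1.369
pH = 6.09 + (+1.369) = 7.46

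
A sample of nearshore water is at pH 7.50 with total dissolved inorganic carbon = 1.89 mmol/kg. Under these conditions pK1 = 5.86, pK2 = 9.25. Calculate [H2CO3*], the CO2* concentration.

[CO2*] = 0.0416 mmol/kg

α₀ = 1 / (1 + K1/[H⁺] + K1K2/[H⁺]²) = 1 / (1 + 10^+1.64 + 10^-0.11)
   = 1 / (1 + 43.652 + 0.77625) = 1/45.428 = 0.02201
[CO2*] = α₀ × DIC = 0.02201 × 1.89 = 0.0416 mmol/kg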